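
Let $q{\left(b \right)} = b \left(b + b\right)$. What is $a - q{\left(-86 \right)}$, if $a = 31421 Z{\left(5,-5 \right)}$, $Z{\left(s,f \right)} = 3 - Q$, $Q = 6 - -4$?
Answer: $-234739$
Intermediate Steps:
$Q = 10$ ($Q = 6 + 4 = 10$)
$q{\left(b \right)} = 2 b^{2}$ ($q{\left(b \right)} = b 2 b = 2 b^{2}$)
$Z{\left(s,f \right)} = -7$ ($Z{\left(s,f \right)} = 3 - 10 = -7$)
$a = -219947$ ($a = 31421 \left(-7\right) = -219947$)
$a - q{\left(-86 \right)} = -219947 - 2 \left(-86\right)^{2} = -219947 - 2 \cdot 7396 = -219947 - 14792 = -234739$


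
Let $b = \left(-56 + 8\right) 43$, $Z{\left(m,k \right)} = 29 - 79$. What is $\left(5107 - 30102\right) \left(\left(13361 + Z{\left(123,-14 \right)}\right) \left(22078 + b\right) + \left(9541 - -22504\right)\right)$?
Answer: $-6659627783005$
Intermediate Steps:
$Z{\left(m,k \right)} = -50$ ($Z{\left(m,k \right)} = 29 - 79 = -50$)
$b = -2064$ ($b = \left(-48\right) 43 = -2064$)
$\left(5107 - 30102\right) \left(\left(13361 + Z{\left(123,-14 \right)}\right) \left(22078 + b\right) + \left(9541 - -22504\right)\right) = \left(5107 - 30102\right) \left(\left(13361 - 50\right) \left(22078 - 2064\right) + \left(9541 - -22504\right)\right) = - 24995 \left(13311 \cdot 20014 + \left(9541 + 22504\right)\right) = - 24995 \left(266406354 + 32045\right) = \left(-24995\right) 266438399 = -6659627783005$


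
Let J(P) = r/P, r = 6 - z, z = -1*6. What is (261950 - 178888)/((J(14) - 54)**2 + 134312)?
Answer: 2035019/3359836 ≈ 0.60569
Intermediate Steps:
z = -6
r = 12 (r = 6 - 1*(-6) = 6 + 6 = 12)
J(P) = 12/P
(261950 - 178888)/((J(14) - 54)**2 + 134312) = (261950 - 178888)/((12/14 - 54)**2 + 134312) = 83062/((12*(1/14) - 54)**2 + 134312) = 83062/((6/7 - 54)**2 + 134312) = 83062/((-372/7)**2 + 134312) = 83062/(138384/49 + 134312) = 83062/(6719672/49) = 83062*(49/6719672) = 2035019/3359836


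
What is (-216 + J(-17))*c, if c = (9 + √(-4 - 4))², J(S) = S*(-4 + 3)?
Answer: -14527 - 7164*I*√2 ≈ -14527.0 - 10131.0*I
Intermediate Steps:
J(S) = -S (J(S) = S*(-1) = -S)
c = (9 + 2*I*√2)² (c = (9 + √(-8))² = (9 + 2*I*√2)² ≈ 73.0 + 50.912*I)
(-216 + J(-17))*c = (-216 - 1*(-17))*(73 + 36*I*√2) = (-216 + 17)*(73 + 36*I*√2) = -199*(73 + 36*I*√2) = -14527 - 7164*I*√2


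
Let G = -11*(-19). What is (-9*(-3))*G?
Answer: 5643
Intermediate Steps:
G = 209
(-9*(-3))*G = -9*(-3)*209 = 27*209 = 5643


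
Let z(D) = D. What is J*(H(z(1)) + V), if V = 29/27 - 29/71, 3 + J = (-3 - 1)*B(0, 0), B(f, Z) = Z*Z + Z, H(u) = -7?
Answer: 12143/639 ≈ 19.003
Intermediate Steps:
B(f, Z) = Z + Z² (B(f, Z) = Z² + Z = Z + Z²)
J = -3 (J = -3 + (-3 - 1)*(0*(1 + 0)) = -3 - 0 = -3 - 4*0 = -3 + 0 = -3)
V = 1276/1917 (V = 29*(1/27) - 29*1/71 = 29/27 - 29/71 = 1276/1917 ≈ 0.66562)
J*(H(z(1)) + V) = -3*(-7 + 1276/1917) = -3*(-12143/1917) = 12143/639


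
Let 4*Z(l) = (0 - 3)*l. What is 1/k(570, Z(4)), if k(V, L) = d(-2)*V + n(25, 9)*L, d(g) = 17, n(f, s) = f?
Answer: 1/9615 ≈ 0.00010400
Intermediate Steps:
Z(l) = -3*l/4 (Z(l) = ((0 - 3)*l)/4 = (-3*l)/4 = -3*l/4)
k(V, L) = 17*V + 25*L
1/k(570, Z(4)) = 1/(17*570 + 25*(-¾*4)) = 1/(9690 + 25*(-3)) = 1/(9690 - 75) = 1/9615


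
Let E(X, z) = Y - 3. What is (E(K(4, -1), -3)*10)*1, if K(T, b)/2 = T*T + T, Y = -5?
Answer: -80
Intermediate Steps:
K(T, b) = 2*T + 2*T² (K(T, b) = 2*(T*T + T) = 2*(T² + T) = 2*(T + T²) = 2*T + 2*T²)
E(X, z) = -8 (E(X, z) = -5 - 3 = -8)
(E(K(4, -1), -3)*10)*1 = -8*10*1 = -80*1 = -80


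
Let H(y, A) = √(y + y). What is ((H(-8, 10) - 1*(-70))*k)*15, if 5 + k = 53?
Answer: 50400 + 2880*I ≈ 50400.0 + 2880.0*I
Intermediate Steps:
H(y, A) = √2*√y (H(y, A) = √(2*y) = √2*√y)
k = 48 (k = -5 + 53 = 48)
((H(-8, 10) - 1*(-70))*k)*15 = ((√2*√(-8) - 1*(-70))*48)*15 = ((√2*(2*I*√2) + 70)*48)*15 = ((4*I + 70)*48)*15 = ((70 + 4*I)*48)*15 = (3360 + 192*I)*15 = 50400 + 2880*I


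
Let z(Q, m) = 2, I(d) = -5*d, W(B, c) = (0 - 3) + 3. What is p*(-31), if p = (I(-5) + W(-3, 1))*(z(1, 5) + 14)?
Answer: -12400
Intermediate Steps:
W(B, c) = 0 (W(B, c) = -3 + 3 = 0)
p = 400 (p = (-5*(-5) + 0)*(2 + 14) = (25 + 0)*16 = 25*16 = 400)
p*(-31) = 400*(-31) = -12400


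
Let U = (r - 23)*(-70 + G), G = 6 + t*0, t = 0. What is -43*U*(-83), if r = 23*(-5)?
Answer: 31521408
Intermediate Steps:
r = -115
G = 6 (G = 6 + 0*0 = 6 + 0 = 6)
U = 8832 (U = (-115 - 23)*(-70 + 6) = -138*(-64) = 8832)
-43*U*(-83) = -43*8832*(-83) = -379776*(-83) = 31521408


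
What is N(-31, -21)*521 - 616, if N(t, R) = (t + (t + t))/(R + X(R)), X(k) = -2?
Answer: 34285/23 ≈ 1490.7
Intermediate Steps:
N(t, R) = 3*t/(-2 + R) (N(t, R) = (t + (t + t))/(R - 2) = (t + 2*t)/(-2 + R) = (3*t)/(-2 + R) = 3*t/(-2 + R))
N(-31, -21)*521 - 616 = (3*(-31)/(-2 - 21))*521 - 616 = (3*(-31)/(-23))*521 - 616 = (3*(-31)*(-1/23))*521 - 616 = (93/23)*521 - 616 = 48453/23 - 616 = 34285/23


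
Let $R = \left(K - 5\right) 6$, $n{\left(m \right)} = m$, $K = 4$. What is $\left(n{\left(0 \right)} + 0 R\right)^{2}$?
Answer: $0$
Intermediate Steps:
$R = -6$ ($R = \left(4 - 5\right) 6 = \left(-1\right) 6 = -6$)
$\left(n{\left(0 \right)} + 0 R\right)^{2} = \left(0 + 0 \left(-6\right)\right)^{2} = \left(0 + 0\right)^{2} = 0^{2} = 0$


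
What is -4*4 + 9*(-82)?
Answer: -754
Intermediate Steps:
-4*4 + 9*(-82) = -16 - 738 = -754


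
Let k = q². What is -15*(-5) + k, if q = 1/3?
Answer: 676/9 ≈ 75.111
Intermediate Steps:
q = ⅓ ≈ 0.33333
k = ⅑ (k = (⅓)² = ⅑ ≈ 0.11111)
-15*(-5) + k = -15*(-5) + ⅑ = 75 + ⅑ = 676/9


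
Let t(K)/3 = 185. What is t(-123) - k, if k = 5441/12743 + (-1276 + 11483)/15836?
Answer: 111781740663/201798148 ≈ 553.93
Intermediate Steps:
t(K) = 555 (t(K) = 3*185 = 555)
k = 216231477/201798148 (k = 5441*(1/12743) + 10207*(1/15836) = 5441/12743 + 10207/15836 = 216231477/201798148 ≈ 1.0715)
t(-123) - k = 555 - 1*216231477/201798148 = 555 - 216231477/201798148 = 111781740663/201798148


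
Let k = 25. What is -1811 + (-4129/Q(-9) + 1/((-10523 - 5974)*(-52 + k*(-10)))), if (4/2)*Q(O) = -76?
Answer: -80571669682/47329893 ≈ -1702.3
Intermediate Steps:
Q(O) = -38 (Q(O) = (½)*(-76) = -38)
-1811 + (-4129/Q(-9) + 1/((-10523 - 5974)*(-52 + k*(-10)))) = -1811 + (-4129/(-38) + 1/((-10523 - 5974)*(-52 + 25*(-10)))) = -1811 + (-4129*(-1/38) + 1/((-16497)*(-52 - 250))) = -1811 + (4129/38 - 1/16497/(-302)) = -1811 + (4129/38 - 1/16497*(-1/302)) = -1811 + (4129/38 + 1/4982094) = -1811 + 5142766541/47329893 = -80571669682/47329893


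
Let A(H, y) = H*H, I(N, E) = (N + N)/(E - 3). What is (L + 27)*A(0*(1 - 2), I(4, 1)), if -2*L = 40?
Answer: 0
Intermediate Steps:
L = -20 (L = -½*40 = -20)
I(N, E) = 2*N/(-3 + E) (I(N, E) = (2*N)/(-3 + E) = 2*N/(-3 + E))
A(H, y) = H²
(L + 27)*A(0*(1 - 2), I(4, 1)) = (-20 + 27)*(0*(1 - 2))² = 7*(0*(-1))² = 7*0² = 7*0 = 0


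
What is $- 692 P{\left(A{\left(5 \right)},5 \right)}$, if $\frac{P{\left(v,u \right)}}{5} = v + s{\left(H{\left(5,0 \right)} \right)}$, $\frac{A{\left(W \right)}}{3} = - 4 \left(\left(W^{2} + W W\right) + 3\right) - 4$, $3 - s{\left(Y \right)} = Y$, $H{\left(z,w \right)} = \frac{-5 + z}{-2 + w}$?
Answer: $2231700$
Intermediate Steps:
$H{\left(z,w \right)} = \frac{-5 + z}{-2 + w}$
$s{\left(Y \right)} = 3 - Y$
$A{\left(W \right)} = -48 - 24 W^{2}$ ($A{\left(W \right)} = 3 \left(- 4 \left(\left(W^{2} + W W\right) + 3\right) - 4\right) = 3 \left(- 4 \left(\left(W^{2} + W^{2}\right) + 3\right) - 4\right) = 3 \left(- 4 \left(2 W^{2} + 3\right) - 4\right) = 3 \left(- 4 \left(3 + 2 W^{2}\right) - 4\right) = 3 \left(\left(-12 - 8 W^{2}\right) - 4\right) = 3 \left(-16 - 8 W^{2}\right) = -48 - 24 W^{2}$)
$P{\left(v,u \right)} = 15 + 5 v$ ($P{\left(v,u \right)} = 5 \left(v + \left(3 - \frac{-5 + 5}{-2 + 0}\right)\right) = 5 \left(v + \left(3 - \frac{1}{-2} \cdot 0\right)\right) = 5 \left(v + \left(3 - \left(- \frac{1}{2}\right) 0\right)\right) = 5 \left(v + \left(3 - 0\right)\right) = 5 \left(v + \left(3 + 0\right)\right) = 5 \left(v + 3\right) = 5 \left(3 + v\right) = 15 + 5 v$)
$- 692 P{\left(A{\left(5 \right)},5 \right)} = - 692 \left(15 + 5 \left(-48 - 24 \cdot 5^{2}\right)\right) = - 692 \left(15 + 5 \left(-48 - 600\right)\right) = - 692 \left(15 + 5 \left(-648\right)\right) = - 692 \left(15 - 3240\right) = \left(-692\right) \left(-3225\right) = 2231700$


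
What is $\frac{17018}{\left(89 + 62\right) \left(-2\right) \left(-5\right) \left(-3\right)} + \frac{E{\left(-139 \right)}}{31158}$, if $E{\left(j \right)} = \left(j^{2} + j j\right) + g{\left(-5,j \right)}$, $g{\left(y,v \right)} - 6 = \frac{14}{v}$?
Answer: $- \frac{1371358016}{544979385} \approx -2.5163$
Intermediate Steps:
$g{\left(y,v \right)} = 6 + \frac{14}{v}$
$E{\left(j \right)} = 6 + 2 j^{2} + \frac{14}{j}$ ($E{\left(j \right)} = \left(j^{2} + j j\right) + \left(6 + \frac{14}{j}\right) = \left(j^{2} + j^{2}\right) + \left(6 + \frac{14}{j}\right) = 2 j^{2} + \left(6 + \frac{14}{j}\right) = 6 + 2 j^{2} + \frac{14}{j}$)
$\frac{17018}{\left(89 + 62\right) \left(-2\right) \left(-5\right) \left(-3\right)} + \frac{E{\left(-139 \right)}}{31158} = \frac{17018}{\left(89 + 62\right) \left(-2\right) \left(-5\right) \left(-3\right)} + \frac{6 + 2 \left(-139\right)^{2} + \frac{14}{-139}}{31158} = \frac{17018}{151 \cdot 10 \left(-3\right)} + \left(6 + 2 \cdot 19321 + 14 \left(- \frac{1}{139}\right)\right) \frac{1}{31158} = \frac{17018}{151 \left(-30\right)} + \left(6 + 38642 - \frac{14}{139}\right) \frac{1}{31158} = \frac{17018}{-4530} + \frac{5372058}{139} \cdot \frac{1}{31158} = 17018 \left(- \frac{1}{4530}\right) + \frac{895343}{721827} = - \frac{8509}{2265} + \frac{895343}{721827} = - \frac{1371358016}{544979385}$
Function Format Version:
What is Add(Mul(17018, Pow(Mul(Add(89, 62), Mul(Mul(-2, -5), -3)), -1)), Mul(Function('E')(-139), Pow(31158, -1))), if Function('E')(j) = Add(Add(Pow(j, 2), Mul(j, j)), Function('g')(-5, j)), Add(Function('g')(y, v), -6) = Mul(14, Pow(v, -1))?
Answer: Rational(-1371358016, 544979385) ≈ -2.5163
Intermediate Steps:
Function('g')(y, v) = Add(6, Mul(14, Pow(v, -1)))
Function('E')(j) = Add(6, Mul(2, Pow(j, 2)), Mul(14, Pow(j, -1))) (Function('E')(j) = Add(Add(Pow(j, 2), Mul(j, j)), Add(6, Mul(14, Pow(j, -1)))) = Add(Add(Pow(j, 2), Pow(j, 2)), Add(6, Mul(14, Pow(j, -1)))) = Add(Mul(2, Pow(j, 2)), Add(6, Mul(14, Pow(j, -1)))) = Add(6, Mul(2, Pow(j, 2)), Mul(14, Pow(j, -1))))
Add(Mul(17018, Pow(Mul(Add(89, 62), Mul(Mul(-2, -5), -3)), -1)), Mul(Function('E')(-139), Pow(31158, -1))) = Add(Mul(17018, Pow(Mul(Add(89, 62), Mul(Mul(-2, -5), -3)), -1)), Mul(Add(6, Mul(2, Pow(-139, 2)), Mul(14, Pow(-139, -1))), Pow(31158, -1))) = Add(Mul(17018, Pow(Mul(151, Mul(10, -3)), -1)), Mul(Add(6, Mul(2, 19321), Mul(14, Rational(-1, 139))), Rational(1, 31158))) = Add(Mul(17018, Pow(Mul(151, -30), -1)), Mul(Add(6, 38642, Rational(-14, 139)), Rational(1, 31158))) = Add(Mul(17018, Pow(-4530, -1)), Mul(Rational(5372058, 139), Rational(1, 31158))) = Add(Mul(17018, Rational(-1, 4530)), Rational(895343, 721827)) = Add(Rational(-8509, 2265), Rational(895343, 721827)) = Rational(-1371358016, 544979385)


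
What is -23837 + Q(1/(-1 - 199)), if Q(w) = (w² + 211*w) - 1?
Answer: -953562199/40000 ≈ -23839.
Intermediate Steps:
Q(w) = -1 + w² + 211*w
-23837 + Q(1/(-1 - 199)) = -23837 + (-1 + (1/(-1 - 199))² + 211/(-1 - 199)) = -23837 + (-1 + (1/(-200))² + 211/(-200)) = -23837 + (-1 + (-1/200)² + 211*(-1/200)) = -23837 + (-1 + 1/40000 - 211/200) = -23837 - 82199/40000 = -953562199/40000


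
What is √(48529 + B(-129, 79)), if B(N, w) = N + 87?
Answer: √48487 ≈ 220.20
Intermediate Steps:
B(N, w) = 87 + N
√(48529 + B(-129, 79)) = √(48529 + (87 - 129)) = √(48529 - 42) = √48487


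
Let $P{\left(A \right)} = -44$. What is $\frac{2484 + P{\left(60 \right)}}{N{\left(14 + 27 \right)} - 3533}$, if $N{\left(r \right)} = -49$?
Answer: $- \frac{1220}{1791} \approx -0.68118$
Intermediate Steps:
$\frac{2484 + P{\left(60 \right)}}{N{\left(14 + 27 \right)} - 3533} = \frac{2484 - 44}{-49 - 3533} = \frac{2440}{-3582} = 2440 \left(- \frac{1}{3582}\right) = - \frac{1220}{1791}$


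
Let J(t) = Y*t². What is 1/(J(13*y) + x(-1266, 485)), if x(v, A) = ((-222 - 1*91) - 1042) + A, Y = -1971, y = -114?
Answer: -1/4328955474 ≈ -2.3100e-10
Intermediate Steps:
x(v, A) = -1355 + A (x(v, A) = ((-222 - 91) - 1042) + A = (-313 - 1042) + A = -1355 + A)
J(t) = -1971*t²
1/(J(13*y) + x(-1266, 485)) = 1/(-1971*(13*(-114))² + (-1355 + 485)) = 1/(-1971*(-1482)² - 870) = 1/(-1971*2196324 - 870) = 1/(-4328954604 - 870) = 1/(-4328955474) = -1/4328955474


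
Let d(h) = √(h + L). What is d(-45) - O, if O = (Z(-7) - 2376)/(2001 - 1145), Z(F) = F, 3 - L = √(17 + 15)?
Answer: 2383/856 + √(-42 - 4*√2) ≈ 2.7839 + 6.9034*I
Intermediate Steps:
L = 3 - 4*√2 (L = 3 - √(17 + 15) = 3 - √32 = 3 - 4*√2 ≈ -2.6569)
d(h) = √(3 + h - 4*√2) (d(h) = √(h + (3 - 4*√2)) = √(3 + h - 4*√2))
O = -2383/856 (O = (-7 - 2376)/(2001 - 1145) = -2383/856 ≈ -2.7839)
d(-45) - O = √(3 - 45 - 4*√2) - 1*(-2383/856) = √(-42 - 4*√2) + 2383/856 = 2383/856 + √(-42 - 4*√2)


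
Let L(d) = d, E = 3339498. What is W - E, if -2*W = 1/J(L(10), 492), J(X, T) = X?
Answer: -66789961/20 ≈ -3.3395e+6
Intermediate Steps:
W = -1/20 (W = -½/10 = -½*⅒ = -1/20 ≈ -0.050000)
W - E = -1/20 - 1*3339498 = -1/20 - 3339498 = -66789961/20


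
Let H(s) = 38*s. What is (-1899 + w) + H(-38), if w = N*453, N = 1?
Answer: -2890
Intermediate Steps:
w = 453 (w = 1*453 = 453)
(-1899 + w) + H(-38) = (-1899 + 453) + 38*(-38) = -1446 - 1444 = -2890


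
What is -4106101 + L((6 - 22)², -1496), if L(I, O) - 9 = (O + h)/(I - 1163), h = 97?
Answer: -3724224045/907 ≈ -4.1061e+6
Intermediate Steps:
L(I, O) = 9 + (97 + O)/(-1163 + I) (L(I, O) = 9 + (O + 97)/(I - 1163) = 9 + (97 + O)/(-1163 + I))
-4106101 + L((6 - 22)², -1496) = -4106101 + (-10370 - 1496 + 9*(6 - 22)²)/(-1163 + (6 - 22)²) = -4106101 + (-10370 - 1496 + 9*(-16)²)/(-1163 + (-16)²) = -4106101 + (-10370 - 1496 + 9*256)/(-1163 + 256) = -4106101 + (-10370 - 1496 + 2304)/(-907) = -4106101 - 1/907*(-9562) = -4106101 + 9562/907 = -3724224045/907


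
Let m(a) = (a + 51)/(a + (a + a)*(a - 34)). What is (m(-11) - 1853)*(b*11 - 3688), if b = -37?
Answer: 7428522465/979 ≈ 7.5879e+6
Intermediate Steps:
m(a) = (51 + a)/(a + 2*a*(-34 + a)) (m(a) = (51 + a)/(a + (2*a)*(-34 + a)) = (51 + a)/(a + 2*a*(-34 + a)))
(m(-11) - 1853)*(b*11 - 3688) = ((51 - 11)/((-11)*(-67 + 2*(-11))) - 1853)*(-37*11 - 3688) = (-1/11*40/(-67 - 22) - 1853)*(-407 - 3688) = (-1/11*40/(-89) - 1853)*(-4095) = (-1/11*(-1/89)*40 - 1853)*(-4095) = (40/979 - 1853)*(-4095) = -1814047/979*(-4095) = 7428522465/979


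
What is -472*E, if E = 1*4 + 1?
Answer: -2360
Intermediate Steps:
E = 5 (E = 4 + 1 = 5)
-472*E = -472*5 = -2360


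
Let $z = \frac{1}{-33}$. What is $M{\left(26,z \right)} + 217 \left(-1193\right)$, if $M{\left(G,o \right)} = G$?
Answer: $-258855$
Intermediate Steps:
$z = - \frac{1}{33} \approx -0.030303$
$M{\left(26,z \right)} + 217 \left(-1193\right) = 26 + 217 \left(-1193\right) = 26 - 258881 = -258855$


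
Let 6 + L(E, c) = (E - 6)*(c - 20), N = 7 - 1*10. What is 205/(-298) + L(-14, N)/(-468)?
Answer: -28904/17433 ≈ -1.6580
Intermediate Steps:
N = -3 (N = 7 - 10 = -3)
L(E, c) = -6 + (-20 + c)*(-6 + E) (L(E, c) = -6 + (E - 6)*(c - 20) = -6 + (-6 + E)*(-20 + c) = -6 + (-20 + c)*(-6 + E))
205/(-298) + L(-14, N)/(-468) = 205/(-298) + (114 - 20*(-14) - 6*(-3) - 14*(-3))/(-468) = 205*(-1/298) + (114 + 280 + 18 + 42)*(-1/468) = -205/298 + 454*(-1/468) = -205/298 - 227/234 = -28904/17433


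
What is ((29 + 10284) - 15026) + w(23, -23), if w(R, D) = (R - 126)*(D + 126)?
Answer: -15322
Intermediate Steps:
w(R, D) = (-126 + R)*(126 + D)
((29 + 10284) - 15026) + w(23, -23) = ((29 + 10284) - 15026) + (-15876 - 126*(-23) + 126*23 - 23*23) = (10313 - 15026) + (-15876 + 2898 + 2898 - 529) = -4713 - 10609 = -15322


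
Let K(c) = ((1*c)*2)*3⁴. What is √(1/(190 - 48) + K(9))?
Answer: √29399254/142 ≈ 38.184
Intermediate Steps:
K(c) = 162*c (K(c) = (c*2)*81 = (2*c)*81 = 162*c)
√(1/(190 - 48) + K(9)) = √(1/(190 - 48) + 162*9) = √(1/142 + 1458) = √(207037/142) = √29399254/142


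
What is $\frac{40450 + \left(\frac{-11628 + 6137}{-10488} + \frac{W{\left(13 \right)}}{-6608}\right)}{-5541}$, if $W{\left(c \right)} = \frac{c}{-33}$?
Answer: $- \frac{202878468553}{27790730352} \approx -7.3002$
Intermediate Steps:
$W{\left(c \right)} = - \frac{c}{33}$ ($W{\left(c \right)} = c \left(- \frac{1}{33}\right) = - \frac{c}{33}$)
$\frac{40450 + \left(\frac{-11628 + 6137}{-10488} + \frac{W{\left(13 \right)}}{-6608}\right)}{-5541} = \frac{40450 + \left(\frac{-11628 + 6137}{-10488} + \frac{\left(- \frac{1}{33}\right) 13}{-6608}\right)}{-5541} = \left(40450 - - \frac{2626153}{5015472}\right) \left(- \frac{1}{5541}\right) = \left(40450 + \left(\frac{289}{552} + \frac{13}{218064}\right)\right) \left(- \frac{1}{5541}\right) = \left(40450 + \frac{2626153}{5015472}\right) \left(- \frac{1}{5541}\right) = \frac{202878468553}{5015472} \left(- \frac{1}{5541}\right) = - \frac{202878468553}{27790730352}$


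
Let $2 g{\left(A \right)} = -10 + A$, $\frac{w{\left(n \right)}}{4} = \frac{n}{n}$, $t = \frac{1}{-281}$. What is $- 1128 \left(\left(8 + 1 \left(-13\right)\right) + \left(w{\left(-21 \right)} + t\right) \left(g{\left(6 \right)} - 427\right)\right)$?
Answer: $\frac{545018016}{281} \approx 1.9396 \cdot 10^{6}$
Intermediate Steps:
$t = - \frac{1}{281} \approx -0.0035587$
$w{\left(n \right)} = 4$ ($w{\left(n \right)} = 4 \frac{n}{n} = 4 \cdot 1 = 4$)
$g{\left(A \right)} = -5 + \frac{A}{2}$ ($g{\left(A \right)} = \frac{-10 + A}{2} = -5 + \frac{A}{2}$)
$- 1128 \left(\left(8 + 1 \left(-13\right)\right) + \left(w{\left(-21 \right)} + t\right) \left(g{\left(6 \right)} - 427\right)\right) = - 1128 \left(\left(8 + 1 \left(-13\right)\right) + \left(4 - \frac{1}{281}\right) \left(\left(-5 + \frac{1}{2} \cdot 6\right) - 427\right)\right) = - 1128 \left(\left(8 - 13\right) + \frac{1123 \left(\left(-5 + 3\right) - 427\right)}{281}\right) = - 1128 \left(-5 + \frac{1123 \left(-2 - 427\right)}{281}\right) = - 1128 \left(-5 + \frac{1123}{281} \left(-429\right)\right) = - 1128 \left(-5 - \frac{481767}{281}\right) = \left(-1128\right) \left(- \frac{483172}{281}\right) = \frac{545018016}{281}$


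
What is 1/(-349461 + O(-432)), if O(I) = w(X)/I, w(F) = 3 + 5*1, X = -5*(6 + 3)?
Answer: -54/18870895 ≈ -2.8616e-6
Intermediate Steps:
X = -45 (X = -5*9 = -45)
w(F) = 8 (w(F) = 3 + 5 = 8)
O(I) = 8/I
1/(-349461 + O(-432)) = 1/(-349461 + 8/(-432)) = 1/(-349461 + 8*(-1/432)) = 1/(-349461 - 1/54) = 1/(-18870895/54) = -54/18870895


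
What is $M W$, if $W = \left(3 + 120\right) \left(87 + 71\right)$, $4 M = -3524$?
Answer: $-17121354$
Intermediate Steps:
$M = -881$ ($M = \frac{1}{4} \left(-3524\right) = -881$)
$W = 19434$ ($W = 123 \cdot 158 = 19434$)
$M W = \left(-881\right) 19434 = -17121354$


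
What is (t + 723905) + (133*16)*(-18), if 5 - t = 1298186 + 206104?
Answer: -818684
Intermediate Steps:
t = -1504285 (t = 5 - (1298186 + 206104) = 5 - 1*1504290 = 5 - 1504290 = -1504285)
(t + 723905) + (133*16)*(-18) = (-1504285 + 723905) + (133*16)*(-18) = -780380 + 2128*(-18) = -780380 - 38304 = -818684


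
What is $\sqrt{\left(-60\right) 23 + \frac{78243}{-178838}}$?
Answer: $\frac{i \sqrt{364880781474}}{16258} \approx 37.154 i$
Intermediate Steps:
$\sqrt{\left(-60\right) 23 + \frac{78243}{-178838}} = \sqrt{-1380 + 78243 \left(- \frac{1}{178838}\right)} = \sqrt{-1380 - \frac{7113}{16258}} = \sqrt{- \frac{22443153}{16258}} = \frac{i \sqrt{364880781474}}{16258}$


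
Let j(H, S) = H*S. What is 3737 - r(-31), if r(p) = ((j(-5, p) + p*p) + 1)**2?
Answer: -1243952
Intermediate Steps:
r(p) = (1 + p**2 - 5*p)**2 (r(p) = ((-5*p + p*p) + 1)**2 = ((-5*p + p**2) + 1)**2 = ((p**2 - 5*p) + 1)**2 = (1 + p**2 - 5*p)**2)
3737 - r(-31) = 3737 - (1 + (-31)**2 - 5*(-31))**2 = 3737 - (1 + 961 + 155)**2 = 3737 - 1*1117**2 = 3737 - 1*1247689 = 3737 - 1247689 = -1243952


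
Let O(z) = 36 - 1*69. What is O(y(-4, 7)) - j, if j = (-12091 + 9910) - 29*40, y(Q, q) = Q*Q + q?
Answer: 3308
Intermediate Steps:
y(Q, q) = q + Q² (y(Q, q) = Q² + q = q + Q²)
O(z) = -33 (O(z) = 36 - 69 = -33)
j = -3341 (j = -2181 - 1160 = -3341)
O(y(-4, 7)) - j = -33 - 1*(-3341) = -33 + 3341 = 3308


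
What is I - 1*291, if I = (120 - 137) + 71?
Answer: -237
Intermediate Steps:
I = 54 (I = -17 + 71 = 54)
I - 1*291 = 54 - 1*291 = 54 - 291 = -237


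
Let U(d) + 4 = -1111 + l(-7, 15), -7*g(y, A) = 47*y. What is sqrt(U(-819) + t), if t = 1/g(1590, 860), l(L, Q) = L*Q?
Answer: I*sqrt(6813179461110)/74730 ≈ 34.929*I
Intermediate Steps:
g(y, A) = -47*y/7
t = -7/74730 (t = 1/(-47/7*1590) = 1/(-74730/7) = -7/74730 ≈ -9.3671e-5)
U(d) = -1220 (U(d) = -4 + (-1111 - 7*15) = -4 + (-1111 - 105) = -4 - 1216 = -1220)
sqrt(U(-819) + t) = sqrt(-1220 - 7/74730) = sqrt(-91170607/74730) = I*sqrt(6813179461110)/74730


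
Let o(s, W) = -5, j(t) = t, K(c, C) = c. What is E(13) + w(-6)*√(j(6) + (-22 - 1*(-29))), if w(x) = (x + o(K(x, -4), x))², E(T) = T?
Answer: 13 + 121*√13 ≈ 449.27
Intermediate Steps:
w(x) = (-5 + x)² (w(x) = (x - 5)² = (-5 + x)²)
E(13) + w(-6)*√(j(6) + (-22 - 1*(-29))) = 13 + (-5 - 6)²*√(6 + (-22 - 1*(-29))) = 13 + (-11)²*√(6 + (-22 + 29)) = 13 + 121*√(6 + 7) = 13 + 121*√13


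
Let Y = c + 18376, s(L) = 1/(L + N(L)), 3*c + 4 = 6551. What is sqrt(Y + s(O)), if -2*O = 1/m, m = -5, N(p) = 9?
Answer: sqrt(1532200215)/273 ≈ 143.38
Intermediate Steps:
c = 6547/3 (c = -4/3 + (1/3)*6551 = -4/3 + 6551/3 = 6547/3 ≈ 2182.3)
O = 1/10 (O = -1/2/(-5) = -1/2*(-1/5) = 1/10 ≈ 0.10000)
s(L) = 1/(9 + L) (s(L) = 1/(L + 9) = 1/(9 + L))
Y = 61675/3 (Y = 6547/3 + 18376 = 61675/3 ≈ 20558.)
sqrt(Y + s(O)) = sqrt(61675/3 + 1/(9 + 1/10)) = sqrt(61675/3 + 1/(91/10)) = sqrt(61675/3 + 10/91) = sqrt(5612455/273) = sqrt(1532200215)/273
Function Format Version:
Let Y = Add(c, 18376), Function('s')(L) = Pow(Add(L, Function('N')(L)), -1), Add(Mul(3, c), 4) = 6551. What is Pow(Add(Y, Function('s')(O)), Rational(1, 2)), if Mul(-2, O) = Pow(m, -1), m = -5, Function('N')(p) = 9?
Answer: Mul(Rational(1, 273), Pow(1532200215, Rational(1, 2))) ≈ 143.38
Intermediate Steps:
c = Rational(6547, 3) (c = Add(Rational(-4, 3), Mul(Rational(1, 3), 6551)) = Add(Rational(-4, 3), Rational(6551, 3)) = Rational(6547, 3) ≈ 2182.3)
O = Rational(1, 10) (O = Mul(Rational(-1, 2), Pow(-5, -1)) = Mul(Rational(-1, 2), Rational(-1, 5)) = Rational(1, 10) ≈ 0.10000)
Function('s')(L) = Pow(Add(9, L), -1) (Function('s')(L) = Pow(Add(L, 9), -1) = Pow(Add(9, L), -1))
Y = Rational(61675, 3) (Y = Add(Rational(6547, 3), 18376) = Rational(61675, 3) ≈ 20558.)
Pow(Add(Y, Function('s')(O)), Rational(1, 2)) = Pow(Add(Rational(61675, 3), Pow(Add(9, Rational(1, 10)), -1)), Rational(1, 2)) = Pow(Add(Rational(61675, 3), Pow(Rational(91, 10), -1)), Rational(1, 2)) = Pow(Add(Rational(61675, 3), Rational(10, 91)), Rational(1, 2)) = Pow(Rational(5612455, 273), Rational(1, 2)) = Mul(Rational(1, 273), Pow(1532200215, Rational(1, 2)))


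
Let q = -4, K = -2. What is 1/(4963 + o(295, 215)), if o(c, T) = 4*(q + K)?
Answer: 1/4939 ≈ 0.00020247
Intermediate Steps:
o(c, T) = -24 (o(c, T) = 4*(-4 - 2) = 4*(-6) = -24)
1/(4963 + o(295, 215)) = 1/(4963 - 24) = 1/4939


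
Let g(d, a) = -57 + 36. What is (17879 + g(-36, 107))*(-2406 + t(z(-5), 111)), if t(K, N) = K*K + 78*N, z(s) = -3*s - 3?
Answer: 114219768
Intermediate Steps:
z(s) = -3 - 3*s
g(d, a) = -21
t(K, N) = K² + 78*N
(17879 + g(-36, 107))*(-2406 + t(z(-5), 111)) = (17879 - 21)*(-2406 + ((-3 - 3*(-5))² + 78*111)) = 17858*(-2406 + ((-3 + 15)² + 8658)) = 17858*(-2406 + (12² + 8658)) = 17858*(-2406 + (144 + 8658)) = 17858*(-2406 + 8802) = 17858*6396 = 114219768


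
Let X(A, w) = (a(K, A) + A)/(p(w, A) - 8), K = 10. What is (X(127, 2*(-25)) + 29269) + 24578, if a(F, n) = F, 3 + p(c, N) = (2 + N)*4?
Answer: 27192872/505 ≈ 53847.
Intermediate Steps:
p(c, N) = 5 + 4*N (p(c, N) = -3 + (2 + N)*4 = -3 + (8 + 4*N) = 5 + 4*N)
X(A, w) = (10 + A)/(-3 + 4*A) (X(A, w) = (10 + A)/((5 + 4*A) - 8) = (10 + A)/(-3 + 4*A))
(X(127, 2*(-25)) + 29269) + 24578 = ((10 + 127)/(-3 + 4*127) + 29269) + 24578 = (137/(-3 + 508) + 29269) + 24578 = (137/505 + 29269) + 24578 = 14780982/505 + 24578 = 27192872/505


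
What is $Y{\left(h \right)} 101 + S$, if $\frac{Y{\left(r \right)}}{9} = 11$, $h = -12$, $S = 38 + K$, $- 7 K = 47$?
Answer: $\frac{70212}{7} \approx 10030.0$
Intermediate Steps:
$K = - \frac{47}{7}$ ($K = \left(- \frac{1}{7}\right) 47 = - \frac{47}{7} \approx -6.7143$)
$S = \frac{219}{7}$ ($S = 38 - \frac{47}{7} = \frac{219}{7} \approx 31.286$)
$Y{\left(r \right)} = 99$ ($Y{\left(r \right)} = 9 \cdot 11 = 99$)
$Y{\left(h \right)} 101 + S = 99 \cdot 101 + \frac{219}{7} = 9999 + \frac{219}{7} = \frac{70212}{7}$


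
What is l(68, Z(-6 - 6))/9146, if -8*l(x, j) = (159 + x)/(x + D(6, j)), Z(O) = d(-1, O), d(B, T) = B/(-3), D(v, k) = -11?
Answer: -227/4170576 ≈ -5.4429e-5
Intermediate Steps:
d(B, T) = -B/3 (d(B, T) = B*(-⅓) = -B/3)
Z(O) = ⅓ (Z(O) = -⅓*(-1) = ⅓)
l(x, j) = -(159 + x)/(8*(-11 + x)) (l(x, j) = -(159 + x)/(8*(x - 11)) = -(159 + x)/(8*(-11 + x)))
l(68, Z(-6 - 6))/9146 = ((-159 - 1*68)/(8*(-11 + 68)))/9146 = ((⅛)*(-159 - 68)/57)*(1/9146) = ((⅛)*(1/57)*(-227))*(1/9146) = -227/456*1/9146 = -227/4170576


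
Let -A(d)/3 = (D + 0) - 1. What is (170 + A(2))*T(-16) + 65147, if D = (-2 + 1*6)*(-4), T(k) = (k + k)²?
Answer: 291451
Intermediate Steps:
T(k) = 4*k² (T(k) = (2*k)² = 4*k²)
D = -16 (D = (-2 + 6)*(-4) = 4*(-4) = -16)
A(d) = 51 (A(d) = -3*((-16 + 0) - 1) = -3*(-16 - 1) = -3*(-17) = 51)
(170 + A(2))*T(-16) + 65147 = (170 + 51)*(4*(-16)²) + 65147 = 221*(4*256) + 65147 = 221*1024 + 65147 = 226304 + 65147 = 291451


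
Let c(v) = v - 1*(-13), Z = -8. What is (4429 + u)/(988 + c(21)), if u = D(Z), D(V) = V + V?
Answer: 4413/1022 ≈ 4.3180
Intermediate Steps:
D(V) = 2*V
u = -16 (u = 2*(-8) = -16)
c(v) = 13 + v (c(v) = v + 13 = 13 + v)
(4429 + u)/(988 + c(21)) = (4429 - 16)/(988 + (13 + 21)) = 4413/(988 + 34) = 4413/1022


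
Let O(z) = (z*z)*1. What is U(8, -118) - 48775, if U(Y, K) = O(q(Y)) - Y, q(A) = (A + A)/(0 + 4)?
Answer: -48767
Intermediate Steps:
q(A) = A/2 (q(A) = (2*A)/4 = (2*A)*(1/4) = A/2)
O(z) = z**2 (O(z) = z**2*1 = z**2)
U(Y, K) = -Y + Y**2/4 (U(Y, K) = (Y/2)**2 - Y = Y**2/4 - Y = -Y + Y**2/4)
U(8, -118) - 48775 = (1/4)*8*(-4 + 8) - 48775 = (1/4)*8*4 - 48775 = 8 - 48775 = -48767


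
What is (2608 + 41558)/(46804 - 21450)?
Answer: 22083/12677 ≈ 1.7420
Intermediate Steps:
(2608 + 41558)/(46804 - 21450) = 44166/25354 = 44166*(1/25354) = 22083/12677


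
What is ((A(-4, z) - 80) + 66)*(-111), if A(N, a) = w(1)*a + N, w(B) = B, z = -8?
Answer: 2886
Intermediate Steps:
A(N, a) = N + a (A(N, a) = 1*a + N = a + N = N + a)
((A(-4, z) - 80) + 66)*(-111) = (((-4 - 8) - 80) + 66)*(-111) = ((-12 - 80) + 66)*(-111) = (-92 + 66)*(-111) = -26*(-111) = 2886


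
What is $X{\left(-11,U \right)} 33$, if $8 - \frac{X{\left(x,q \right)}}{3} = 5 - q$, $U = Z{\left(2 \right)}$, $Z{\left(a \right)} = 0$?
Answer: $297$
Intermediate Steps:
$U = 0$
$X{\left(x,q \right)} = 9 + 3 q$ ($X{\left(x,q \right)} = 24 - 3 \left(5 - q\right) = 24 + \left(-15 + 3 q\right) = 9 + 3 q$)
$X{\left(-11,U \right)} 33 = \left(9 + 3 \cdot 0\right) 33 = \left(9 + 0\right) 33 = 9 \cdot 33 = 297$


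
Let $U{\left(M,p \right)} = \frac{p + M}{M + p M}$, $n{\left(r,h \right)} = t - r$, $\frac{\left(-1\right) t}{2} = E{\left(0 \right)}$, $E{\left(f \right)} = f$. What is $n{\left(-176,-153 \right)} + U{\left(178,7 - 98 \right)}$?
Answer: $\frac{939811}{5340} \approx 175.99$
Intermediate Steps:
$t = 0$ ($t = \left(-2\right) 0 = 0$)
$n{\left(r,h \right)} = - r$ ($n{\left(r,h \right)} = 0 - r = - r$)
$U{\left(M,p \right)} = \frac{M + p}{M + M p}$
$n{\left(-176,-153 \right)} + U{\left(178,7 - 98 \right)} = \left(-1\right) \left(-176\right) + \frac{178 + \left(7 - 98\right)}{178 \left(1 + \left(7 - 98\right)\right)} = 176 + \frac{178 - 91}{178 \left(1 - 91\right)} = 176 + \frac{1}{178} \frac{1}{-90} \cdot 87 = 176 + \frac{1}{178} \left(- \frac{1}{90}\right) 87 = 176 - \frac{29}{5340} = \frac{939811}{5340}$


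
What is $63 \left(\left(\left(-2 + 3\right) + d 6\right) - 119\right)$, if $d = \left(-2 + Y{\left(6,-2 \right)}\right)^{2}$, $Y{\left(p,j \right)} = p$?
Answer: $-1386$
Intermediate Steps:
$d = 16$ ($d = \left(-2 + 6\right)^{2} = 4^{2} = 16$)
$63 \left(\left(\left(-2 + 3\right) + d 6\right) - 119\right) = 63 \left(\left(\left(-2 + 3\right) + 16 \cdot 6\right) - 119\right) = 63 \left(\left(1 + 96\right) - 119\right) = 63 \left(97 - 119\right) = 63 \left(-22\right) = -1386$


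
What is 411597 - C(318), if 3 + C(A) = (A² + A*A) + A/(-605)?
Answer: 126658278/605 ≈ 2.0935e+5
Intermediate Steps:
C(A) = -3 + 2*A² - A/605 (C(A) = -3 + ((A² + A*A) + A/(-605)) = -3 + ((A² + A²) + A*(-1/605)) = -3 + (2*A² - A/605) = -3 + 2*A² - A/605)
411597 - C(318) = 411597 - (-3 + 2*318² - 1/605*318) = 411597 - (-3 + 2*101124 - 318/605) = 411597 - (-3 + 202248 - 318/605) = 411597 - 1*122357907/605 = 411597 - 122357907/605 = 126658278/605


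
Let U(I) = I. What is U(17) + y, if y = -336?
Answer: -319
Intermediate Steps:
U(17) + y = 17 - 336 = -319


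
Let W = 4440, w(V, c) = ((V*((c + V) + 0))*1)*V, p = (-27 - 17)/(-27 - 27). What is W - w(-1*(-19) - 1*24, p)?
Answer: 122705/27 ≈ 4544.6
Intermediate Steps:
p = 22/27 (p = -44/(-54) = -44*(-1/54) = 22/27 ≈ 0.81481)
w(V, c) = V²*(V + c) (w(V, c) = ((V*((V + c) + 0))*1)*V = ((V*(V + c))*1)*V = (V*(V + c))*V = V²*(V + c))
W - w(-1*(-19) - 1*24, p) = 4440 - (-1*(-19) - 1*24)²*((-1*(-19) - 1*24) + 22/27) = 4440 - (19 - 24)²*((19 - 24) + 22/27) = 4440 - (-5)²*(-5 + 22/27) = 4440 - 25*(-113)/27 = 4440 - 1*(-2825/27) = 4440 + 2825/27 = 122705/27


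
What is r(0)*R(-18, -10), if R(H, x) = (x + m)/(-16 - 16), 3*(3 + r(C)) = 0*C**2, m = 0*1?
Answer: -15/16 ≈ -0.93750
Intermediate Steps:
m = 0
r(C) = -3 (r(C) = -3 + (0*C**2)/3 = -3 + (1/3)*0 = -3 + 0 = -3)
R(H, x) = -x/32 (R(H, x) = (x + 0)/(-16 - 16) = x/(-32) = x*(-1/32) = -x/32)
r(0)*R(-18, -10) = -(-3)*(-10)/32 = -3*5/16 = -15/16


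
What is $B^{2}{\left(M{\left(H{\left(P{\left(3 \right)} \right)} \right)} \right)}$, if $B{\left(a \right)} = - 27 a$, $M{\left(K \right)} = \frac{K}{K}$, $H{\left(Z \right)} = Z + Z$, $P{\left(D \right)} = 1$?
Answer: $729$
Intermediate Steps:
$H{\left(Z \right)} = 2 Z$
$M{\left(K \right)} = 1$
$B^{2}{\left(M{\left(H{\left(P{\left(3 \right)} \right)} \right)} \right)} = \left(\left(-27\right) 1\right)^{2} = \left(-27\right)^{2} = 729$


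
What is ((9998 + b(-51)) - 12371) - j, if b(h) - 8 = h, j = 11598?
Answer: -14014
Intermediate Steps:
b(h) = 8 + h
((9998 + b(-51)) - 12371) - j = ((9998 + (8 - 51)) - 12371) - 1*11598 = ((9998 - 43) - 12371) - 11598 = (9955 - 12371) - 11598 = -2416 - 11598 = -14014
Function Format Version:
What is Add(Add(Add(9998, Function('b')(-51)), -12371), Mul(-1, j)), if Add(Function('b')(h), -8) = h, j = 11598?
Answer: -14014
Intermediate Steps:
Function('b')(h) = Add(8, h)
Add(Add(Add(9998, Function('b')(-51)), -12371), Mul(-1, j)) = Add(Add(Add(9998, Add(8, -51)), -12371), Mul(-1, 11598)) = Add(Add(Add(9998, -43), -12371), -11598) = Add(Add(9955, -12371), -11598) = Add(-2416, -11598) = -14014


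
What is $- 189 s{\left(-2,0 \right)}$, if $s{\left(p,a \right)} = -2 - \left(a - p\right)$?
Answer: $756$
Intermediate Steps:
$s{\left(p,a \right)} = -2 + p - a$ ($s{\left(p,a \right)} = -2 - \left(a - p\right) = -2 + p - a$)
$- 189 s{\left(-2,0 \right)} = - 189 \left(-2 - 2 - 0\right) = - 189 \left(-2 - 2 + 0\right) = \left(-189\right) \left(-4\right) = 756$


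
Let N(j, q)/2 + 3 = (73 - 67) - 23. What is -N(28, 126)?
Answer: 40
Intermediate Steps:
N(j, q) = -40 (N(j, q) = -6 + 2*((73 - 67) - 23) = -6 + 2*(6 - 23) = -6 + 2*(-17) = -6 - 34 = -40)
-N(28, 126) = -1*(-40) = 40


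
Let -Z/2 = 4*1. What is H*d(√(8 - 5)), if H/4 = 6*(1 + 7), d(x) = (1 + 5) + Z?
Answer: -384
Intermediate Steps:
Z = -8 ≈ -8.0000
d(x) = -2 (d(x) = (1 + 5) - 8 = 6 - 8 = -2)
H = 192 (H = 4*(6*(1 + 7)) = 4*(6*8) = 4*48 = 192)
H*d(√(8 - 5)) = 192*(-2) = -384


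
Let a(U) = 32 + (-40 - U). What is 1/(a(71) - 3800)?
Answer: -1/3879 ≈ -0.00025780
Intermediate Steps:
a(U) = -8 - U
1/(a(71) - 3800) = 1/((-8 - 1*71) - 3800) = 1/((-8 - 71) - 3800) = 1/(-79 - 3800) = 1/(-3879) = -1/3879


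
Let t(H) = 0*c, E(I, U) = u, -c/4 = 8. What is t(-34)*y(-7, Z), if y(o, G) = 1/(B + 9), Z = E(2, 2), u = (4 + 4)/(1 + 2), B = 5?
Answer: 0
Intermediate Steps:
c = -32 (c = -4*8 = -32)
u = 8/3 ≈ 2.6667
E(I, U) = 8/3
Z = 8/3 ≈ 2.6667
t(H) = 0 (t(H) = 0*(-32) = 0)
y(o, G) = 1/14 (y(o, G) = 1/(5 + 9) = 1/14)
t(-34)*y(-7, Z) = 0*(1/14) = 0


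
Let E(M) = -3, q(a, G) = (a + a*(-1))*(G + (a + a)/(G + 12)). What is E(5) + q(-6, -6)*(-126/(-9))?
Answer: -3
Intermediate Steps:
q(a, G) = 0 (q(a, G) = (a - a)*(G + (2*a)/(12 + G)) = 0*(G + 2*a/(12 + G)) = 0)
E(5) + q(-6, -6)*(-126/(-9)) = -3 + 0*(-126/(-9)) = -3 + 0*(-126*(-⅑)) = -3 + 0*14 = -3 + 0 = -3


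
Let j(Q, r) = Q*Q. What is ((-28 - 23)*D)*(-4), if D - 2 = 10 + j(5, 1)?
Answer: 7548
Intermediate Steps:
j(Q, r) = Q²
D = 37 (D = 2 + (10 + 5²) = 2 + (10 + 25) = 2 + 35 = 37)
((-28 - 23)*D)*(-4) = ((-28 - 23)*37)*(-4) = -51*37*(-4) = -1887*(-4) = 7548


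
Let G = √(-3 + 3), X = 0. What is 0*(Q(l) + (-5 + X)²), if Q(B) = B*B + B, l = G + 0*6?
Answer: 0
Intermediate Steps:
G = 0 (G = √0 = 0)
l = 0 (l = 0 + 0*6 = 0 + 0 = 0)
Q(B) = B + B² (Q(B) = B² + B = B + B²)
0*(Q(l) + (-5 + X)²) = 0*(0*(1 + 0) + (-5 + 0)²) = 0*(0*1 + (-5)²) = 0*(0 + 25) = 0*25 = 0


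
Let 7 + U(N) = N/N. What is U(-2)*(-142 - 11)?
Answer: 918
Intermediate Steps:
U(N) = -6 (U(N) = -7 + N/N = -7 + 1 = -6)
U(-2)*(-142 - 11) = -6*(-142 - 11) = -6*(-153) = 918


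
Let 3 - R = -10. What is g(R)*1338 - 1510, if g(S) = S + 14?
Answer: 34616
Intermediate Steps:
R = 13 (R = 3 - 1*(-10) = 3 + 10 = 13)
g(S) = 14 + S
g(R)*1338 - 1510 = (14 + 13)*1338 - 1510 = 27*1338 - 1510 = 36126 - 1510 = 34616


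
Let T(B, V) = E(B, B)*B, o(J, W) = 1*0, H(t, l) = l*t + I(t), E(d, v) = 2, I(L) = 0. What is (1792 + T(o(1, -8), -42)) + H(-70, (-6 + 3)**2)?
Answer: 1162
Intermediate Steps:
H(t, l) = l*t (H(t, l) = l*t + 0 = l*t)
o(J, W) = 0
T(B, V) = 2*B
(1792 + T(o(1, -8), -42)) + H(-70, (-6 + 3)**2) = (1792 + 2*0) + (-6 + 3)**2*(-70) = (1792 + 0) + (-3)**2*(-70) = 1792 + 9*(-70) = 1792 - 630 = 1162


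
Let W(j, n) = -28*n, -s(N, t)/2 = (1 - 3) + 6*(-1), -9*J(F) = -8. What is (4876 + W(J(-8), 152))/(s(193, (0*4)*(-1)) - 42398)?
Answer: -310/21191 ≈ -0.014629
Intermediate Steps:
J(F) = 8/9 (J(F) = -⅑*(-8) = 8/9)
s(N, t) = 16 (s(N, t) = -2*((1 - 3) + 6*(-1)) = -2*(-2 - 6) = -2*(-8) = 16)
(4876 + W(J(-8), 152))/(s(193, (0*4)*(-1)) - 42398) = (4876 - 28*152)/(16 - 42398) = (4876 - 4256)/(-42382) = 620*(-1/42382) = -310/21191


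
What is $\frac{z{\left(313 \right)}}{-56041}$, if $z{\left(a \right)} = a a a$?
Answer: $- \frac{30664297}{56041} \approx -547.18$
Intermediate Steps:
$z{\left(a \right)} = a^{3}$ ($z{\left(a \right)} = a^{2} a = a^{3}$)
$\frac{z{\left(313 \right)}}{-56041} = \frac{313^{3}}{-56041} = 30664297 \left(- \frac{1}{56041}\right) = - \frac{30664297}{56041}$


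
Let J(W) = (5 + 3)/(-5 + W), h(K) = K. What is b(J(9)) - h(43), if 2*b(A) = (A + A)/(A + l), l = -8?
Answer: -130/3 ≈ -43.333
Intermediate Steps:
J(W) = 8/(-5 + W)
b(A) = A/(-8 + A) (b(A) = ((A + A)/(A - 8))/2 = ((2*A)/(-8 + A))/2 = (2*A/(-8 + A))/2 = A/(-8 + A))
b(J(9)) - h(43) = (8/(-5 + 9))/(-8 + 8/(-5 + 9)) - 1*43 = (8/4)/(-8 + 8/4) - 43 = (8*(1/4))/(-8 + 8*(1/4)) - 43 = 2/(-8 + 2) - 43 = 2/(-6) - 43 = 2*(-1/6) - 43 = -1/3 - 43 = -130/3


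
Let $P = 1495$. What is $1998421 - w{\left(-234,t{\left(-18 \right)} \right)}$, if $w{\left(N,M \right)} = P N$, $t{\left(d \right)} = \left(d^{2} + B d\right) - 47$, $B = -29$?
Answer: $2348251$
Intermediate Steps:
$t{\left(d \right)} = -47 + d^{2} - 29 d$ ($t{\left(d \right)} = \left(d^{2} - 29 d\right) - 47 = -47 + d^{2} - 29 d$)
$w{\left(N,M \right)} = 1495 N$
$1998421 - w{\left(-234,t{\left(-18 \right)} \right)} = 1998421 - 1495 \left(-234\right) = 1998421 - -349830 = 1998421 + 349830 = 2348251$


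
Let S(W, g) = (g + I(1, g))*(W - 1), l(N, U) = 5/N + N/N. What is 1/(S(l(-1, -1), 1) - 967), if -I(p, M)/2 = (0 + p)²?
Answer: -1/962 ≈ -0.0010395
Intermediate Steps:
l(N, U) = 1 + 5/N (l(N, U) = 5/N + 1 = 1 + 5/N)
I(p, M) = -2*p² (I(p, M) = -2*(0 + p)² = -2*p²)
S(W, g) = (-1 + W)*(-2 + g) (S(W, g) = (g - 2*1²)*(W - 1) = (g - 2*1)*(-1 + W) = (g - 2)*(-1 + W) = (-2 + g)*(-1 + W) = (-1 + W)*(-2 + g))
1/(S(l(-1, -1), 1) - 967) = 1/((2 - 1*1 - 2*(5 - 1)/(-1) + ((5 - 1)/(-1))*1) - 967) = 1/((2 - 1 - (-2)*4 - 1*4*1) - 967) = 1/((2 - 1 - 2*(-4) - 4*1) - 967) = 1/((2 - 1 + 8 - 4) - 967) = 1/(5 - 967) = 1/(-962) = -1/962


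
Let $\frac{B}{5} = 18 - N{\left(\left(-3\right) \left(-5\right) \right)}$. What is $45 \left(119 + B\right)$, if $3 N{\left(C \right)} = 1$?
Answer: $9330$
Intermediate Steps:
$N{\left(C \right)} = \frac{1}{3}$ ($N{\left(C \right)} = \frac{1}{3} \cdot 1 = \frac{1}{3}$)
$B = \frac{265}{3}$ ($B = 5 \left(18 - \frac{1}{3}\right) = 5 \cdot \frac{53}{3} = \frac{265}{3} \approx 88.333$)
$45 \left(119 + B\right) = 45 \left(119 + \frac{265}{3}\right) = 45 \cdot \frac{622}{3} = 9330$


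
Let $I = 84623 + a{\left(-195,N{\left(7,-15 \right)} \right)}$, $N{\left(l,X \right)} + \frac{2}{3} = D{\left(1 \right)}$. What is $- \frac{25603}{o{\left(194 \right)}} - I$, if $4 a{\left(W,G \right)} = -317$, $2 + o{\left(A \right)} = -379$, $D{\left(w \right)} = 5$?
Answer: $- \frac{128742263}{1524} \approx -84477.0$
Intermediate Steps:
$o{\left(A \right)} = -381$ ($o{\left(A \right)} = -2 - 379 = -381$)
$N{\left(l,X \right)} = \frac{13}{3}$ ($N{\left(l,X \right)} = - \frac{2}{3} + 5 = \frac{13}{3}$)
$a{\left(W,G \right)} = - \frac{317}{4}$ ($a{\left(W,G \right)} = \frac{1}{4} \left(-317\right) = - \frac{317}{4}$)
$I = \frac{338175}{4}$ ($I = 84623 - \frac{317}{4} = \frac{338175}{4} \approx 84544.0$)
$- \frac{25603}{o{\left(194 \right)}} - I = - \frac{25603}{-381} - \frac{338175}{4} = \left(-25603\right) \left(- \frac{1}{381}\right) - \frac{338175}{4} = \frac{25603}{381} - \frac{338175}{4} = - \frac{128742263}{1524}$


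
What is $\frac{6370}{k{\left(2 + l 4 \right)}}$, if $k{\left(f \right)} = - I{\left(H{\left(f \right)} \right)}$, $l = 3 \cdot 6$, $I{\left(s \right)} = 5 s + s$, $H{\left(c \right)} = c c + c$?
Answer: $- \frac{637}{3330} \approx -0.19129$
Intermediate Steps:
$H{\left(c \right)} = c + c^{2}$ ($H{\left(c \right)} = c^{2} + c = c + c^{2}$)
$I{\left(s \right)} = 6 s$
$l = 18$
$k{\left(f \right)} = - 6 f \left(1 + f\right)$
$\frac{6370}{k{\left(2 + l 4 \right)}} = \frac{6370}{\left(-6\right) \left(2 + 18 \cdot 4\right) \left(1 + \left(2 + 18 \cdot 4\right)\right)} = \frac{6370}{\left(-6\right) \left(2 + 72\right) \left(1 + \left(2 + 72\right)\right)} = \frac{6370}{\left(-6\right) 74 \left(1 + 74\right)} = \frac{6370}{\left(-6\right) 74 \cdot 75} = \frac{6370}{-33300} = 6370 \left(- \frac{1}{33300}\right) = - \frac{637}{3330}$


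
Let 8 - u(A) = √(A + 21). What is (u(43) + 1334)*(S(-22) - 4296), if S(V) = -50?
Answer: -5797564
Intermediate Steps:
u(A) = 8 - √(21 + A) (u(A) = 8 - √(A + 21) = 8 - √(21 + A))
(u(43) + 1334)*(S(-22) - 4296) = ((8 - √(21 + 43)) + 1334)*(-50 - 4296) = ((8 - √64) + 1334)*(-4346) = ((8 - 1*8) + 1334)*(-4346) = ((8 - 8) + 1334)*(-4346) = (0 + 1334)*(-4346) = 1334*(-4346) = -5797564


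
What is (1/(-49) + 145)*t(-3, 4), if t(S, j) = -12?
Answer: -85248/49 ≈ -1739.8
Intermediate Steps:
(1/(-49) + 145)*t(-3, 4) = (1/(-49) + 145)*(-12) = (-1/49 + 145)*(-12) = (7104/49)*(-12) = -85248/49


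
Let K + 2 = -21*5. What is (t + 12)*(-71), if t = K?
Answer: 6745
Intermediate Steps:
K = -107 (K = -2 - 21*5 = -2 - 105 = -107)
t = -107
(t + 12)*(-71) = (-107 + 12)*(-71) = -95*(-71) = 6745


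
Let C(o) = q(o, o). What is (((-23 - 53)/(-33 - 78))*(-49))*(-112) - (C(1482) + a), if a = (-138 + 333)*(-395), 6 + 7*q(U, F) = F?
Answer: 62604205/777 ≈ 80572.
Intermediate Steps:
q(U, F) = -6/7 + F/7
C(o) = -6/7 + o/7
a = -77025 (a = 195*(-395) = -77025)
(((-23 - 53)/(-33 - 78))*(-49))*(-112) - (C(1482) + a) = (((-23 - 53)/(-33 - 78))*(-49))*(-112) - ((-6/7 + (⅐)*1482) - 77025) = (-76/(-111)*(-49))*(-112) - ((-6/7 + 1482/7) - 77025) = (-76*(-1/111)*(-49))*(-112) - (1476/7 - 77025) = ((76/111)*(-49))*(-112) - 1*(-537699/7) = -3724/111*(-112) + 537699/7 = 417088/111 + 537699/7 = 62604205/777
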